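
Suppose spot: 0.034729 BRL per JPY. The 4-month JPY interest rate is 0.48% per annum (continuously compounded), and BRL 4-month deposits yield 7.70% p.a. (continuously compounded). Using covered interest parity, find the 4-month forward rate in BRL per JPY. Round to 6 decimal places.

0.035575

T = 4/12 years.
BRL growth factor: e^(0.0770×4/12) = 1.0259989.
JPY growth factor: e^(0.0048×4/12) = 1.0016013.
CIP: F = S · (grow BRL)/(grow JPY) = 0.034729 × 1.0259989/1.0016013 = 0.03557495 BRL per JPY.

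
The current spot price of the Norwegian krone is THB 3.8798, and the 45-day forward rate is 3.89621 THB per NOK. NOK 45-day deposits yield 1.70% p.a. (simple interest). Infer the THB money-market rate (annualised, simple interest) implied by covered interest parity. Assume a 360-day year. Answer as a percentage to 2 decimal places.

5.09%

T = 45/360 years.
CIP gives F = S · g_THB/g_NOK, so g_THB/g_NOK = 3.89621/3.8798 = 1.0042296.
NOK growth factor: 1 + 0.0170×45/360 = 1.002125.
So the THB growth factor = 1.0063636.
r = (1.0063636 − 1)/(45/360) = 0.050909 → 5.09%.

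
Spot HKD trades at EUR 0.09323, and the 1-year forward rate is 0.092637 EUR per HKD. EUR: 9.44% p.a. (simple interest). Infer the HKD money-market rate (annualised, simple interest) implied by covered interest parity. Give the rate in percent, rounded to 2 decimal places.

T = 1 year.
CIP gives F = S · g_EUR/g_HKD, so g_EUR/g_HKD = 0.092637/0.09323 = 0.9936394.
The EUR side grows by 1 + 0.0944×1 = 1.094400.
Hence g_HKD = 1.1014056.
r = (1.1014056 − 1)/1 = 0.101406 → 10.14%.

10.14%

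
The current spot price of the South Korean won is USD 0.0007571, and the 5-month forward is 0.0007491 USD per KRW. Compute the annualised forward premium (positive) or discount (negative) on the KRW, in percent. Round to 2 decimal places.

T = 5/12 years.
(F − S)/S = (0.0007491 − 0.0007571)/0.0007571 = -0.0105666.
Per annum: -0.0105666 / (5/12) = -0.025360 = -2.54%.

-2.54%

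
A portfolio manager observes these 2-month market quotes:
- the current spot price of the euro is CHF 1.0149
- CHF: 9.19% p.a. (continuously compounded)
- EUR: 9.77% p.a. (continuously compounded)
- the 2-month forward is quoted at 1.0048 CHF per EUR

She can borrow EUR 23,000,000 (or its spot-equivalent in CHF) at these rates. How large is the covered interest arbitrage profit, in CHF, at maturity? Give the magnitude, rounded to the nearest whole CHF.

CHF 213,190

T = 2/12 years.
Keep in EUR, deliver into the forward: 23,000,000·1.0164166293·1.0048 = CHF 23,489,794.87.
Swap to CHF now, deposit: 23,000,000·1.0149·1.015434568 = CHF 23,702,984.49.
The quoted forward undervalues EUR, so borrow EUR, convert to CHF at spot, deposit the CHF at 9.19%, and buy EUR forward at 1.0048 to cover the loan.
Arbitrage profit = |23,489,794.87 − 23,702,984.49| = CHF 213,190.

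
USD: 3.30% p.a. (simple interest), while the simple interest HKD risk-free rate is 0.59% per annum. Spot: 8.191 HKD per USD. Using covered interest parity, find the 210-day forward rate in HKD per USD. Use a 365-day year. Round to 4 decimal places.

8.0657

T = 210/365 years.
HKD accumulates by 1 + 0.0059×210/365 = 1.0033945.
USD accumulates by 1 + 0.0330×210/365 = 1.0189863.
Forward (HKD per USD) = 8.191 × 1.0033945 / 1.0189863 = 8.065667.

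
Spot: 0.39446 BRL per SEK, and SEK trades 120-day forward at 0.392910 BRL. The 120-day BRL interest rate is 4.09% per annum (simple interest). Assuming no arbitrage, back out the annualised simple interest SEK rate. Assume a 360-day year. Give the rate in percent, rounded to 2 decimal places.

T = 120/360 years.
F/S = 0.39291/0.39446 = 0.9960706 = (growth of BRL) / (growth of SEK).
The BRL side grows by 1 + 0.0409×120/360 = 1.0136333.
That pins the SEK growth at 1.017632.
(1.017632 − 1)/T = 0.052896, i.e. 5.29%.

5.29%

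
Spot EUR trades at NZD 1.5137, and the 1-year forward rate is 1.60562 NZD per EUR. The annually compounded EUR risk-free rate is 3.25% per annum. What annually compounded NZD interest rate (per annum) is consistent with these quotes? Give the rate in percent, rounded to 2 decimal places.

T = 1 year.
By CIP, F/S equals the NZD-to-EUR growth ratio: 1.60562/1.5137 = 1.0607254.
The EUR side grows by (1 + 0.0325)^1 = 1.032500.
So the NZD growth factor = 1.095199.
r = 1.095199^(1/1) − 1 = 0.095199 → 9.52%.

9.52%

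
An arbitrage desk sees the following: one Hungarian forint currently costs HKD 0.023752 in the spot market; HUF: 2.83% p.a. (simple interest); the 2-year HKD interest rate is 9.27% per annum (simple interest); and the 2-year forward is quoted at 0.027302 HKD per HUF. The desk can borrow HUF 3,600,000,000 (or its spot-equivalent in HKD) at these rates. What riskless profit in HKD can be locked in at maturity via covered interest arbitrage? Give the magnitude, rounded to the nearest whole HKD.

T = 2 years.
Invest the HUF and cover forward: 3,600,000,000 × 1.056600 × 0.027302 = HKD 103,850,255.52.
Convert at spot and invest in HKD: 3,600,000,000 × 0.023752 × 1.185400 = HKD 101,360,234.88.
The quoted forward overvalues HUF, so borrow HKD, buy HUF at spot, deposit the HUF at 2.83%, and sell the proceeds forward at 0.027302.
The gap between the two covered legs is HKD 2,490,021.

HKD 2,490,021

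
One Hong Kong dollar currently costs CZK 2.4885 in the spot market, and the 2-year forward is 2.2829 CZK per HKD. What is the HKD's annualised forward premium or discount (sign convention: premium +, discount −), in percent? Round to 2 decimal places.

-4.13%

T = 2 years.
Period premium: (2.2829 − 2.4885)/2.4885 = -0.0826201.
×(1/T) gives -4.13% p.a.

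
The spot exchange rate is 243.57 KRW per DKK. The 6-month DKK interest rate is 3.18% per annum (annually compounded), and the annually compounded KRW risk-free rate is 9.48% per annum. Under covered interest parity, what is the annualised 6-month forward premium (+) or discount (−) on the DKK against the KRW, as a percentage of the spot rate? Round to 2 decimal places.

T = 6/12 years.
F = S · g_KRW/g_DKK = 243.57 × 1.0463269/1.0157756 = 250.89581.
Annualised premium = (F − S)/S × (1/T) = (250.89581 − 243.57)/243.57 ÷ (6/12) = 6.02%.

+6.02%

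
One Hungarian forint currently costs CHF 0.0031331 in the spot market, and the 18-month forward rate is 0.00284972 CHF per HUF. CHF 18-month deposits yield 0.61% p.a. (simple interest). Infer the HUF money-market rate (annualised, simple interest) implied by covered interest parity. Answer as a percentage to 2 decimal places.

7.30%

T = 18/12 years.
CIP gives F = S · g_CHF/g_HUF, so g_CHF/g_HUF = 0.00284972/0.0031331 = 0.9095528.
CHF growth factor: 1 + 0.0061×18/12 = 1.009150.
Hence g_HUF = 1.1095013.
(1.1095013 − 1)/T = 0.073001, i.e. 7.30%.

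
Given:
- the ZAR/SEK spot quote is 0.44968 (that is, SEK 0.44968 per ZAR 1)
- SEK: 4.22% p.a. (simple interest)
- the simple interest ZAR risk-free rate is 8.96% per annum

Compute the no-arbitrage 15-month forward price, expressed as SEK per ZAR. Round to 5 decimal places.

T = 15/12 years.
Growth of 1 SEK over T: 1 + 0.0422×15/12 = 1.052750.
ZAR growth factor: 1 + 0.0896×15/12 = 1.112000.
CIP: F = S · (grow SEK)/(grow ZAR) = 0.44968 × 1.052750/1.112000 = 0.4257200 SEK per ZAR.

0.42572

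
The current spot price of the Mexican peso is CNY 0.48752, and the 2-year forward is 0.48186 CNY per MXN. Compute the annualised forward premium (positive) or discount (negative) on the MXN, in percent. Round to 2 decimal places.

-0.58%

T = 2 years.
MXN trades forward at -1.16098% vs spot over the period.
Annualise by dividing by T: -0.0116098 / 2 = -0.005805 → -0.58%.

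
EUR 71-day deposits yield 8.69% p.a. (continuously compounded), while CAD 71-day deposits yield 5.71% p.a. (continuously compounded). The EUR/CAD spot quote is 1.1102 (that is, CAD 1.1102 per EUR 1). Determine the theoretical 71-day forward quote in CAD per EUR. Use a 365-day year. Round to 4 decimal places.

T = 71/365 years.
CAD accumulates by e^(0.0571×71/365) = 1.011169.
EUR accumulates by e^(0.0869×71/365) = 1.0170475.
CIP: F = S · (grow CAD)/(grow EUR) = 1.1102 × 1.011169/1.0170475 = 1.103783 CAD per EUR.

1.1038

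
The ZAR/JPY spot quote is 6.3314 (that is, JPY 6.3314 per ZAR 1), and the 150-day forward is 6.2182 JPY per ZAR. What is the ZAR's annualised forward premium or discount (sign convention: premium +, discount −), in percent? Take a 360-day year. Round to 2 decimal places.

T = 150/360 years.
Period premium: (6.2182 − 6.3314)/6.3314 = -0.0178791.
×(1/T) gives -4.29% p.a.

-4.29%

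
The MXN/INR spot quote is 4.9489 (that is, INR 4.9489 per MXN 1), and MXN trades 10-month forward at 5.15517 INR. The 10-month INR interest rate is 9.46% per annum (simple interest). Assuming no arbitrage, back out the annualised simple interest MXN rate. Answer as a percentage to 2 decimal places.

4.28%

T = 10/12 years.
CIP gives F = S · g_INR/g_MXN, so g_INR/g_MXN = 5.15517/4.9489 = 1.0416800.
The INR side grows by 1 + 0.0946×10/12 = 1.0788333.
Hence g_MXN = 1.0356667.
r = (1.0356667 − 1)/(10/12) = 0.042800 → 4.28%.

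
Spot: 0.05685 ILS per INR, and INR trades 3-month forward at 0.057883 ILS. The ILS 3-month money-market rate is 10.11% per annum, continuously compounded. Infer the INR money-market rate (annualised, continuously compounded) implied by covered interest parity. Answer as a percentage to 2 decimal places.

2.91%

T = 3/12 years.
CIP gives F = S · g_ILS/g_INR, so g_ILS/g_INR = 0.057883/0.05685 = 1.0181706.
The ILS side grows by e^(0.1011×3/12) = 1.0255971.
So the INR growth factor = 1.007294.
r = ln(1.007294)/(3/12) = 0.029070 → 2.91%.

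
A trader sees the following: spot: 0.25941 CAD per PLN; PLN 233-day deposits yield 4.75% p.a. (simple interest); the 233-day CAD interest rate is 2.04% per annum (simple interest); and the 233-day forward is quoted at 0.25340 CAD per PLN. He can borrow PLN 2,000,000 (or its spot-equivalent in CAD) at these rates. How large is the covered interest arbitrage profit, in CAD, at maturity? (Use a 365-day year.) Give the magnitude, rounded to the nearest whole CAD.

CAD 3,409

T = 233/365 years.
Route A — deposit PLN, sell forward: 2,000,000 × 1.03032192 × 0.25340 = CAD 522,167.15.
Route B — convert at spot, deposit CAD: 2,000,000 × 0.25941 × 1.01302247 = CAD 525,576.32.
The quoted forward undervalues PLN, so borrow PLN, convert to CAD at spot, deposit the CAD at 2.04%, and buy PLN forward at 0.25340 to cover the loan.
Arbitrage profit = |522,167.15 − 525,576.32| = CAD 3,409.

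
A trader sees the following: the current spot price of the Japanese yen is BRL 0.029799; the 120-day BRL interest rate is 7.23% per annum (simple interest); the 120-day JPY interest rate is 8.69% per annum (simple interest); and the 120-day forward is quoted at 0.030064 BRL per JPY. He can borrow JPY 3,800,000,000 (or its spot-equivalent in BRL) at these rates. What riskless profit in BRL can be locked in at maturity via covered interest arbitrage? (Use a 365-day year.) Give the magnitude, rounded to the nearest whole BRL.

T = 120/365 years.
Invest the JPY and cover forward: 3,800,000,000 × 1.02856986301 × 0.030064 = BRL 117,507,112.57.
Convert at spot and invest in BRL: 3,800,000,000 × 0.029799 × 1.02376986301 = BRL 115,927,808.96.
The quoted forward overvalues JPY, so borrow BRL, buy JPY at spot, deposit the JPY at 8.69%, and sell the proceeds forward at 0.030064.
Arbitrage profit = |117,507,112.57 − 115,927,808.96| = BRL 1,579,304.

BRL 1,579,304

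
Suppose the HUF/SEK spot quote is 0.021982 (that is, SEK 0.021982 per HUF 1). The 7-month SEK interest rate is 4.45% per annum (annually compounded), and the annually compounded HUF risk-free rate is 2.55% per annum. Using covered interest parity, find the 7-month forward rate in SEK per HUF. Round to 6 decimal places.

T = 7/12 years.
SEK accumulates by (1 + 0.0445)^(7/12) = 1.0257226.
HUF accumulates by (1 + 0.0255)^(7/12) = 1.0147969.
CIP: F = S · (grow SEK)/(grow HUF) = 0.021982 × 1.0257226/1.0147969 = 0.02221867 SEK per HUF.

0.022219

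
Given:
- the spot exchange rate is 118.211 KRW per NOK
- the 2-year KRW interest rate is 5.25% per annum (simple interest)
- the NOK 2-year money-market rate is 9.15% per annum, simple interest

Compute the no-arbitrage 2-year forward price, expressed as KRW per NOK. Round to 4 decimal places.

110.4169

T = 2 years.
Growth of 1 KRW over T: 1 + 0.0525×2 = 1.105000.
NOK growth factor: 1 + 0.0915×2 = 1.183000.
CIP: F = S · (grow KRW)/(grow NOK) = 118.211 × 1.105000/1.183000 = 110.416868 KRW per NOK.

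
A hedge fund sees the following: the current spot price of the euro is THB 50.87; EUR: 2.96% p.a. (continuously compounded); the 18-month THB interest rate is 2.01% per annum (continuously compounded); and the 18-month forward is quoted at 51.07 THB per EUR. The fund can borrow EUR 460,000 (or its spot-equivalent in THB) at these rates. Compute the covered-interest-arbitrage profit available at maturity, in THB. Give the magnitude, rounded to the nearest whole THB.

THB 442,297

T = 18/12 years.
Invest the EUR and cover forward: 460,000 × 1.0454004314 × 51.07 = THB 24,558,756.01.
Convert at spot and invest in THB: 460,000 × 50.87 × 1.0306091137 = THB 24,116,459.38.
The quoted forward overvalues EUR, so borrow THB, buy EUR at spot, deposit the EUR at 2.96%, and sell the proceeds forward at 51.07.
Arbitrage profit = |24,558,756.01 − 24,116,459.38| = THB 442,297.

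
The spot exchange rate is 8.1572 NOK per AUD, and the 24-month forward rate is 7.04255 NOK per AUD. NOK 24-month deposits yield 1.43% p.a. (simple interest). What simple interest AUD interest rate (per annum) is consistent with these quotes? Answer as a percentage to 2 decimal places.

T = 2 years.
F/S = 7.04255/8.1572 = 0.8633538 = (growth of NOK) / (growth of AUD).
NOK growth factor: 1 + 0.0143×2 = 1.028600.
Hence g_AUD = 1.1914003.
(1.1914003 − 1)/T = 0.095700, i.e. 9.57%.

9.57%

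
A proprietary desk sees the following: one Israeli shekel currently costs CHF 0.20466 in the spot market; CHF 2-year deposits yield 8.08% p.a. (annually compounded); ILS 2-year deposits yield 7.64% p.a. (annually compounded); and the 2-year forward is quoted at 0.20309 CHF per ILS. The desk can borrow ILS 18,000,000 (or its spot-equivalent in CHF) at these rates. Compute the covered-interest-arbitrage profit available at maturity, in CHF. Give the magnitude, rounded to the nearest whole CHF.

T = 2 years.
Route A — deposit ILS, sell forward: 18,000,000 × 1.15863696 × 0.20309 = CHF 4,235,536.44.
Route B — convert at spot, deposit CHF: 18,000,000 × 0.20466 × 1.16812864 = CHF 4,303,245.73.
The quoted forward undervalues ILS, so borrow ILS, convert to CHF at spot, deposit the CHF at 8.08%, and buy ILS forward at 0.20309 to cover the loan.
The gap between the two covered legs is CHF 67,709.

CHF 67,709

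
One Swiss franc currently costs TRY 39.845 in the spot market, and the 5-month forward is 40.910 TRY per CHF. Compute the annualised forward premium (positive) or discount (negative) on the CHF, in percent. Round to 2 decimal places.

T = 5/12 years.
Period premium: (40.910 − 39.845)/39.845 = 0.0267286.
Annualise by dividing by T: 0.0267286 / (5/12) = 0.064149 → 6.41%.

+6.41%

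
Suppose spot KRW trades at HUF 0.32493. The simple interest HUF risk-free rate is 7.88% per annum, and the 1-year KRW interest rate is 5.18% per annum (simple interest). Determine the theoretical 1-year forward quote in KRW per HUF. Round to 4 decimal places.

3.0006

T = 1 year.
HUF growth factor: 1 + 0.0788×1 = 1.078800.
KRW growth factor: 1 + 0.0518×1 = 1.051800.
So F = 0.32493 × 1.078800 / 1.051800 = 0.3332710 (HUF/KRW).
Quoted the other way: 1/0.3332710 = 3.0006 KRW per HUF.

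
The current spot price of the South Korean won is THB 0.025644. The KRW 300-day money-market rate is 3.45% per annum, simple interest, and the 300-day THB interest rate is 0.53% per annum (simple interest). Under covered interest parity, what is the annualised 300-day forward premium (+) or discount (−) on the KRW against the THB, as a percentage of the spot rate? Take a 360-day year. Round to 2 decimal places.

-2.84%

T = 300/360 years.
CIP forward (THB per KRW) = 0.025644 × 1.0044167/1.028750 = 0.025037436.
(F − S)/S ÷ T = (0.025037436 − 0.025644)/0.025644/(300/360) = -0.028384 → -2.84%.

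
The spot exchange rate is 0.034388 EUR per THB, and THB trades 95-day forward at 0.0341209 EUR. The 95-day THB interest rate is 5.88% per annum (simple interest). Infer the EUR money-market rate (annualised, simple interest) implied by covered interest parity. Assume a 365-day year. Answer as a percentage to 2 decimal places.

2.85%

T = 95/365 years.
By CIP, F/S equals the EUR-to-THB growth ratio: 0.0341209/0.034388 = 0.9922328.
The THB side grows by 1 + 0.0588×95/365 = 1.0153041.
Hence g_EUR = 1.007418.
r = (1.007418 − 1)/(95/365) = 0.028501 → 2.85%.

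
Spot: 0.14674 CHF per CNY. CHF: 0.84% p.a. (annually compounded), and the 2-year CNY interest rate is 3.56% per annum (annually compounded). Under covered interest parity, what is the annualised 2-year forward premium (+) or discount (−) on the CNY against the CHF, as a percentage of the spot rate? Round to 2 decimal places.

T = 2 years.
F = S · g_CHF/g_CNY = 0.14674 × 1.0168706/1.0724674 = 0.13913299.
(F − S)/S ÷ T = (0.13913299 − 0.14674)/0.14674/2 = -0.025920 → -2.59%.

-2.59%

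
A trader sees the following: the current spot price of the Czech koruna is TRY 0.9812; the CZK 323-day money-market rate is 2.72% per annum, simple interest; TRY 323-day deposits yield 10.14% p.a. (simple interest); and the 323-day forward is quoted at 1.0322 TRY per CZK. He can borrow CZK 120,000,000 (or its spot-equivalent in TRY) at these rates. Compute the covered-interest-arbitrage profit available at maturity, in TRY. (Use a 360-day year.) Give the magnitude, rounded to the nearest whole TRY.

T = 323/360 years.
Keep in CZK, deliver into the forward: 120,000,000·1.02440444444·1.0322 = TRY 126,886,832.11.
Swap to TRY now, deposit: 120,000,000·0.9812·1.09097833333 = TRY 128,456,152.88.
The quoted forward undervalues CZK, so borrow CZK, convert to TRY at spot, deposit the TRY at 10.14%, and buy CZK forward at 1.0322 to cover the loan.
Arbitrage profit = |126,886,832.11 − 128,456,152.88| = TRY 1,569,321.

TRY 1,569,321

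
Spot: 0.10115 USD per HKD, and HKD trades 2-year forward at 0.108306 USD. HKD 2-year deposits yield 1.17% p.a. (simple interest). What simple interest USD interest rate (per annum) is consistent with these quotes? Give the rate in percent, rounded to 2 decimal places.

4.79%

T = 2 years.
CIP gives F = S · g_USD/g_HKD, so g_USD/g_HKD = 0.108306/0.10115 = 1.0707464.
HKD growth factor: 1 + 0.0117×2 = 1.023400.
So the USD growth factor = 1.0958019.
(1.0958019 − 1)/T = 0.047901, i.e. 4.79%.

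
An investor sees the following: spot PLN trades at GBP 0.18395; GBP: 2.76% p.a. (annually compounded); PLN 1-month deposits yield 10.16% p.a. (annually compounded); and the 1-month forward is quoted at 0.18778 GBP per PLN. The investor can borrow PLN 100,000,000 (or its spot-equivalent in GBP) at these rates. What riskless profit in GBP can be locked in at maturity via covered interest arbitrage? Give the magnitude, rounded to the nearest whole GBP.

T = 1/12 years.
Invest the PLN and cover forward: 100,000,000 × 1.0080962377 × 0.18778 = GBP 18,930,031.15.
Convert at spot and invest in GBP: 100,000,000 × 0.18395 × 1.0022714079 = GBP 18,436,782.55.
The quoted forward overvalues PLN, so borrow GBP, buy PLN at spot, deposit the PLN at 10.16%, and sell the proceeds forward at 0.18778.
Arbitrage profit = |18,930,031.15 − 18,436,782.55| = GBP 493,249.

GBP 493,249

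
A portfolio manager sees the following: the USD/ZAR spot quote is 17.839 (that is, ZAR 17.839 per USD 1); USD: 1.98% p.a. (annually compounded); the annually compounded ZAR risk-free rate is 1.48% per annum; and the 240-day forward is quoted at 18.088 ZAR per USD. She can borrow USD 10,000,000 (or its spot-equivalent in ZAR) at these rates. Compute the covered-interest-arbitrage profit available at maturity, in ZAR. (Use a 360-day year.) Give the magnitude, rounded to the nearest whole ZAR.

ZAR 3,114,004

T = 240/360 years.
Route A — deposit USD, sell forward: 10,000,000 × 1.01315681896 × 18.088 = ZAR 183,259,805.41.
Route B — convert at spot, deposit ZAR: 10,000,000 × 17.839 × 1.00984248761 = ZAR 180,145,801.36.
The quoted forward overvalues USD, so borrow ZAR, buy USD at spot, deposit the USD at 1.98%, and sell the proceeds forward at 18.088.
The gap between the two covered legs is ZAR 3,114,004.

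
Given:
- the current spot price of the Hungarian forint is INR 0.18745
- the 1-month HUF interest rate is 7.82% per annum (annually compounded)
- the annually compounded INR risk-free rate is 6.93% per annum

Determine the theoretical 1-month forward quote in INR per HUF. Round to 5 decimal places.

T = 1/12 years.
INR growth factor: (1 + 0.0693)^(1/12) = 1.0055993.
HUF accumulates by (1 + 0.0782)^(1/12) = 1.0062941.
CIP: F = S · (grow INR)/(grow HUF) = 0.18745 × 1.0055993/1.0062941 = 0.1873206 INR per HUF.

0.18732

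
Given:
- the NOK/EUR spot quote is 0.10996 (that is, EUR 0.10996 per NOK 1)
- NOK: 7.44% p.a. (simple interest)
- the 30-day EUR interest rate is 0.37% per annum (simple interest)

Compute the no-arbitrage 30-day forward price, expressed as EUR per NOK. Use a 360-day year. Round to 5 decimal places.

0.10932

T = 30/360 years.
EUR accumulates by 1 + 0.0037×30/360 = 1.0003083.
Growth of 1 NOK over T: 1 + 0.0744×30/360 = 1.006200.
CIP: F = S · (grow EUR)/(grow NOK) = 0.10996 × 1.0003083/1.006200 = 0.1093161 EUR per NOK.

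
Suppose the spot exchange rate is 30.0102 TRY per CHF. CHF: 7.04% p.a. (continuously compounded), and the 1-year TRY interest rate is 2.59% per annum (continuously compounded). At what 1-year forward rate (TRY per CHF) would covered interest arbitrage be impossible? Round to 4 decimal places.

T = 1 year.
TRY accumulates by e^(0.0259×1) = 1.02623832.
Growth of 1 CHF over T: e^(0.0704×1) = 1.07293727.
So F = 30.0102 × 1.02623832 / 1.07293727 = 28.704024 (TRY/CHF).

28.7040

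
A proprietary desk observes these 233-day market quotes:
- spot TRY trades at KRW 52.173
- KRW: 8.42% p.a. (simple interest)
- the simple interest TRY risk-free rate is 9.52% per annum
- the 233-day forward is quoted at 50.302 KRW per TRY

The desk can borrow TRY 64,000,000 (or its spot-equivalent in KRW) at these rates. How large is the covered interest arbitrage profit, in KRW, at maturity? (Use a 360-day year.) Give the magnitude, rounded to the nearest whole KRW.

T = 233/360 years.
Route A — deposit TRY, sell forward: 64,000,000 × 1.061615555556 × 50.302 = KRW 3,417,688,683.24.
Route B — convert at spot, deposit KRW: 64,000,000 × 52.173 × 1.054496111111 = KRW 3,521,038,438.72.
The quoted forward undervalues TRY, so borrow TRY, convert to KRW at spot, deposit the KRW at 8.42%, and buy TRY forward at 50.302 to cover the loan.
The gap between the two covered legs is KRW 103,349,755.

KRW 103,349,755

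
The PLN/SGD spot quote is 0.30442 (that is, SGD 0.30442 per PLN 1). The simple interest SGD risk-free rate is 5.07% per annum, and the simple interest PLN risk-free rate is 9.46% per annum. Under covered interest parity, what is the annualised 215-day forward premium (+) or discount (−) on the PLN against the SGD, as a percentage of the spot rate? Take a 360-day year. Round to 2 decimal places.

-4.16%

T = 215/360 years.
F = S · g_SGD/g_PLN = 0.30442 × 1.0302792/1.0564972 = 0.29686552.
Annualised premium = (F − S)/S × (1/T) = (0.29686552 − 0.30442)/0.30442 ÷ (215/360) = -4.16%.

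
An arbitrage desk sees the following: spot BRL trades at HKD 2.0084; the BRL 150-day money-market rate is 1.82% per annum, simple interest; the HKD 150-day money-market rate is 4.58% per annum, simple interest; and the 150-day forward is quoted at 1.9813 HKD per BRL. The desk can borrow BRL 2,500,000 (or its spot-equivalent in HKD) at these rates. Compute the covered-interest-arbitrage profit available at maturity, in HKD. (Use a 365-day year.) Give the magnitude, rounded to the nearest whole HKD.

HKD 125,207

T = 150/365 years.
Keep in BRL, deliver into the forward: 2,500,000·1.007479452·1.9813 = HKD 4,990,297.60.
Swap to HKD now, deposit: 2,500,000·2.0084·1.018821918 = HKD 5,115,504.85.
The quoted forward undervalues BRL, so borrow BRL, convert to HKD at spot, deposit the HKD at 4.58%, and buy BRL forward at 1.9813 to cover the loan.
The gap between the two covered legs is HKD 125,207.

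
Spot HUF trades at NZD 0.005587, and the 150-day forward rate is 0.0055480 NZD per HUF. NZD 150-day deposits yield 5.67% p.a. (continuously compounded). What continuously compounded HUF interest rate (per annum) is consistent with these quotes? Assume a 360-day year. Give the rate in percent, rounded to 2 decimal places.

7.35%

T = 150/360 years.
CIP gives F = S · g_NZD/g_HUF, so g_NZD/g_HUF = 0.005548/0.005587 = 0.9930195.
NZD growth factor: e^(0.0567×150/360) = 1.0239063.
So the HUF growth factor = 1.0311039.
Take logs: ln 1.0311039 / (150/360) = 0.073512, so 7.35%.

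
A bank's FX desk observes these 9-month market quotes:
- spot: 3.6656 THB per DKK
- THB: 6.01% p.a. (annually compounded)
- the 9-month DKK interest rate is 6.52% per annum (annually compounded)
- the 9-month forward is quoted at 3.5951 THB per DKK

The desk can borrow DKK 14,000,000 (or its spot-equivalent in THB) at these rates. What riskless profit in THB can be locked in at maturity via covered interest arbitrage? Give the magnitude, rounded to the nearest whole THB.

T = 9/12 years.
Invest the DKK and cover forward: 14,000,000 × 1.0485119109 × 3.5951 = THB 52,773,072.39.
Convert at spot and invest in THB: 14,000,000 × 3.6656 × 1.0447445779 = THB 53,614,620.15.
The quoted forward undervalues DKK, so borrow DKK, convert to THB at spot, deposit the THB at 6.01%, and buy DKK forward at 3.5951 to cover the loan.
Profit = 53,614,620.15 − 52,773,072.39 = THB 841,548.

THB 841,548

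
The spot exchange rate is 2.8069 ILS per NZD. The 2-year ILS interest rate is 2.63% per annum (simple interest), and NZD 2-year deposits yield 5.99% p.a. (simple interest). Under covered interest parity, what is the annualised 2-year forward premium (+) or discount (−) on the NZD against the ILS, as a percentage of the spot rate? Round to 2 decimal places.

-3.00%

T = 2 years.
No-arbitrage forward: 2.8069 × 1.052600 / 1.119800 = 2.6384559 ILS/NZD.
(F − S)/S ÷ T = (2.6384559 − 2.8069)/2.8069/2 = -0.030005 → -3.00%.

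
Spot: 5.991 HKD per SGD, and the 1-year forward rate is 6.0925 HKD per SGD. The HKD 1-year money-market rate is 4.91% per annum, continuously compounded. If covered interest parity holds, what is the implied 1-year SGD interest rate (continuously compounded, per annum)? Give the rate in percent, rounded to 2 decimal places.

3.23%

T = 1 year.
F/S = 6.0925/5.991 = 1.0169421 = (growth of HKD) / (growth of SGD).
HKD growth factor: e^(0.0491×1) = 1.0503254.
That pins the SGD growth at 1.0328271.
r = ln(1.0328271)/1 = 0.032300 → 3.23%.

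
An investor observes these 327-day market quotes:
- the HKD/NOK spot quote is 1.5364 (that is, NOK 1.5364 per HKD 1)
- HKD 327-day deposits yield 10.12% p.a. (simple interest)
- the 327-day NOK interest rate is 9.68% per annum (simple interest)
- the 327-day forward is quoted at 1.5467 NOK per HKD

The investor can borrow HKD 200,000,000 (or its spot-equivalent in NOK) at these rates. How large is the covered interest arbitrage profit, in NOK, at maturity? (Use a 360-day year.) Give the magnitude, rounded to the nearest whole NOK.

NOK 3,477,458

T = 327/360 years.
Invest the HKD and cover forward: 200,000,000 × 1.09192333333 × 1.5467 = NOK 337,775,563.93.
Convert at spot and invest in NOK: 200,000,000 × 1.5364 × 1.08792666667 = NOK 334,298,106.13.
The quoted forward overvalues HKD, so borrow NOK, buy HKD at spot, deposit the HKD at 10.12%, and sell the proceeds forward at 1.5467.
The gap between the two covered legs is NOK 3,477,458.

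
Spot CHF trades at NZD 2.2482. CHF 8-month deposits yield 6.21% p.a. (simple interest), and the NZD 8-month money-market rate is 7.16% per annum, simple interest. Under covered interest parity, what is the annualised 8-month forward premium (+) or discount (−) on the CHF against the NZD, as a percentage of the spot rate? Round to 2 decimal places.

T = 8/12 years.
CIP forward (NZD per CHF) = 2.2482 × 1.0477333/1.041400 = 2.2618725.
(F − S)/S ÷ T = (2.2618725 − 2.2482)/2.2482/(8/12) = 0.009122 → 0.91%.

+0.91%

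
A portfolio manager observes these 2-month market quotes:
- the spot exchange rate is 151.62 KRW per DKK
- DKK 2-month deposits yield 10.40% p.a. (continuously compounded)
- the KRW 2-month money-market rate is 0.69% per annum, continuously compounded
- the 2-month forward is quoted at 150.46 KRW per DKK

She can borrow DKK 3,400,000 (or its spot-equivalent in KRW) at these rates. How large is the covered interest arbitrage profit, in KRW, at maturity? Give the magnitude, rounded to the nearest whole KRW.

T = 2/12 years.
Keep in DKK, deliver into the forward: 3,400,000·1.01748442728·150.46 = KRW 520,508,403.56.
Swap to KRW now, deposit: 3,400,000·151.62·1.0011506615 = KRW 516,101,175.21.
The quoted forward overvalues DKK, so borrow KRW, buy DKK at spot, deposit the DKK at 10.40%, and sell the proceeds forward at 150.46.
Profit = 520,508,403.56 − 516,101,175.21 = KRW 4,407,228.

KRW 4,407,228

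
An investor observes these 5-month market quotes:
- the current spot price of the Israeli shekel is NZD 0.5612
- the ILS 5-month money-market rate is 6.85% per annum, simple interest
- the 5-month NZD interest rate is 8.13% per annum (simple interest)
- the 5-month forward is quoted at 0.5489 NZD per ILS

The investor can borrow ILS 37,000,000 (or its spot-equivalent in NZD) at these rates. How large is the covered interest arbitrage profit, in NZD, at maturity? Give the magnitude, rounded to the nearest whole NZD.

T = 5/12 years.
Invest the ILS and cover forward: 37,000,000 × 1.0285416667 × 0.5489 = NZD 20,888,961.27.
Convert at spot and invest in NZD: 37,000,000 × 0.5612 × 1.033875 = NZD 21,467,794.05.
The quoted forward undervalues ILS, so borrow ILS, convert to NZD at spot, deposit the NZD at 8.13%, and buy ILS forward at 0.5489 to cover the loan.
The gap between the two covered legs is NZD 578,833.

NZD 578,833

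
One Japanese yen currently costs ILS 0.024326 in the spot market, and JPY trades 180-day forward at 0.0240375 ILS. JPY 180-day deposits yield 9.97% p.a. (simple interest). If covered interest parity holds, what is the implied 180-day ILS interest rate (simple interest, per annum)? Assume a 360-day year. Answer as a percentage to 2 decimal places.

T = 180/360 years.
By CIP, F/S equals the ILS-to-JPY growth ratio: 0.0240375/0.024326 = 0.9881403.
The JPY side grows by 1 + 0.0997×180/360 = 1.049850.
That pins the ILS growth at 1.0373991.
r = (1.0373991 − 1)/(180/360) = 0.074798 → 7.48%.

7.48%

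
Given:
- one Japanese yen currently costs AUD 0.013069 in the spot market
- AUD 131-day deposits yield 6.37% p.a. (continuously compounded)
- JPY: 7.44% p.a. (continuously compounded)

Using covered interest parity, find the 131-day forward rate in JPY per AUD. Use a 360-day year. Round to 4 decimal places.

76.8155

T = 131/360 years.
AUD accumulates by e^(0.0637×131/360) = 1.02345046.
JPY accumulates by e^(0.0744×131/360) = 1.02744315.
Forward (AUD per JPY) = 0.013069 × 1.02345046 / 1.02744315 = 0.013018213.
Quoted the other way: 1/0.013018213 = 76.8155 JPY per AUD.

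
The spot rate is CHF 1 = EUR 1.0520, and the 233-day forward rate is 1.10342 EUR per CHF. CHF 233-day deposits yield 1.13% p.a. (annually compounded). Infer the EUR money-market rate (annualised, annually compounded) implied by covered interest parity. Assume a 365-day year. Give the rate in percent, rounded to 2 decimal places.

8.98%

T = 233/365 years.
CIP gives F = S · g_EUR/g_CHF, so g_EUR/g_CHF = 1.10342/1.052 = 1.0488783.
CHF growth factor: (1 + 0.0113)^(233/365) = 1.0071988.
Hence g_EUR = 1.056429.
Annualise: 1.056429^(365/233) − 1 = 0.089799 = 8.98%.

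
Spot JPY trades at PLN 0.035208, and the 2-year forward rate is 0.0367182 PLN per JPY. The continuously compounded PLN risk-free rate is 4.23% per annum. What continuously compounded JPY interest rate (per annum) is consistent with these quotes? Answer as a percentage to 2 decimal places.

T = 2 years.
CIP gives F = S · g_PLN/g_JPY, so g_PLN/g_JPY = 0.0367182/0.035208 = 1.0428937.
PLN growth factor: e^(0.0423×2) = 1.0882817.
Hence g_JPY = 1.0435212.
Take logs: ln 1.0435212 / 2 = 0.021300, so 2.13%.

2.13%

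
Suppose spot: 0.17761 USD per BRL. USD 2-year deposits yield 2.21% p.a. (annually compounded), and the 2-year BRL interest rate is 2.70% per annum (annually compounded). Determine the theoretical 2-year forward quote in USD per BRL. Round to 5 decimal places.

T = 2 years.
USD growth factor: (1 + 0.0221)^2 = 1.0446884.
BRL growth factor: (1 + 0.0270)^2 = 1.054729.
CIP: F = S · (grow USD)/(grow BRL) = 0.17761 × 1.0446884/1.054729 = 0.1759192 USD per BRL.

0.17592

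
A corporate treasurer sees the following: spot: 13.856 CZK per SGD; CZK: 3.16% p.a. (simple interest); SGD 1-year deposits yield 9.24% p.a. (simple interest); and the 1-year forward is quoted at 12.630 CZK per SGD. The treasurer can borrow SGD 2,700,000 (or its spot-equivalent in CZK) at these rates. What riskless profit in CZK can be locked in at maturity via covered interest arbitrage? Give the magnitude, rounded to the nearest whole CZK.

T = 1 year.
Invest the SGD and cover forward: 2,700,000 × 1.092400 × 12.630 = CZK 37,251,932.40.
Convert at spot and invest in CZK: 2,700,000 × 13.856 × 1.031600 = CZK 38,593,393.92.
The quoted forward undervalues SGD, so borrow SGD, convert to CZK at spot, deposit the CZK at 3.16%, and buy SGD forward at 12.630 to cover the loan.
The gap between the two covered legs is CZK 1,341,462.

CZK 1,341,462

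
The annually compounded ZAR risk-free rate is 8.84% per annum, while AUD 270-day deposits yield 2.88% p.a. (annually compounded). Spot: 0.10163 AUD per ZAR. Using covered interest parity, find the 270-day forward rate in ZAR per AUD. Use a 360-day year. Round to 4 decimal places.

10.2641

T = 270/360 years.
AUD accumulates by (1 + 0.0288)^(270/360) = 1.02152316.
ZAR growth factor: (1 + 0.0884)^(270/360) = 1.0655931.
CIP: F = S · (grow AUD)/(grow ZAR) = 0.10163 × 1.02152316/1.0655931 = 0.097426868 AUD per ZAR.
Invert for ZAR per AUD: 1 / 0.097426868 = 10.2641.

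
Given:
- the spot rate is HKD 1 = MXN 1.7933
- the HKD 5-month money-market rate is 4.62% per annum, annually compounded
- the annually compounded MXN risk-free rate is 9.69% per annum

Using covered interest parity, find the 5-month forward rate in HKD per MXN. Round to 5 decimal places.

0.54674

T = 5/12 years.
Growth of 1 MXN over T: (1 + 0.0969)^(5/12) = 1.0392888.
HKD accumulates by (1 + 0.0462)^(5/12) = 1.0189967.
CIP: F = S · (grow MXN)/(grow HKD) = 1.7933 × 1.0392888/1.0189967 = 1.829011 MXN per HKD.
Quoted the other way: 1/1.829011 = 0.54674 HKD per MXN.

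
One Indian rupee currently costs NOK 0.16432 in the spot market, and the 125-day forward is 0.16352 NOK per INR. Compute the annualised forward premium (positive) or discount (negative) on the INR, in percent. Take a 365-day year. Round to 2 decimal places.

-1.42%

T = 125/365 years.
Period premium: (0.16352 − 0.16432)/0.16432 = -0.0048685.
Per annum: -0.0048685 / (125/365) = -0.014216 = -1.42%.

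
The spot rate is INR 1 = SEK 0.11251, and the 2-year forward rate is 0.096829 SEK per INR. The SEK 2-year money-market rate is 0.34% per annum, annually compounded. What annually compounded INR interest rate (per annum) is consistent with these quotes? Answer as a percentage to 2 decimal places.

T = 2 years.
CIP gives F = S · g_SEK/g_INR, so g_SEK/g_INR = 0.096829/0.11251 = 0.8606257.
The SEK side grows by (1 + 0.0034)^2 = 1.0068116.
Hence g_INR = 1.169860.
r = 1.169860^(1/2) − 1 = 0.081601 → 8.16%.

8.16%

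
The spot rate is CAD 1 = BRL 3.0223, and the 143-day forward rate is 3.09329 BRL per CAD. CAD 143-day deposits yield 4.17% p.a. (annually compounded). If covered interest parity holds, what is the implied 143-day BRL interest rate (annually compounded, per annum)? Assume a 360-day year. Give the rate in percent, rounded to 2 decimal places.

10.44%

T = 143/360 years.
CIP gives F = S · g_BRL/g_CAD, so g_BRL/g_CAD = 3.09329/3.0223 = 1.0234887.
CAD growth factor: (1 + 0.0417)^(143/360) = 1.0163605.
That pins the BRL growth at 1.0402335.
r = 1.0402335^(360/143) − 1 = 0.104400 → 10.44%.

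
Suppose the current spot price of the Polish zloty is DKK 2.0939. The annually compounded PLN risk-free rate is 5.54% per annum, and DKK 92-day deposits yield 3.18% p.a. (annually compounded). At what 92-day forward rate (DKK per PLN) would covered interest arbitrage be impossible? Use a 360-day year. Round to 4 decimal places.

T = 92/360 years.
DKK accumulates by (1 + 0.0318)^(92/360) = 1.0080322.
Growth of 1 PLN over T: (1 + 0.0554)^(92/360) = 1.0138749.
CIP: F = S · (grow DKK)/(grow PLN) = 2.0939 × 1.0080322/1.0138749 = 2.081833 DKK per PLN.

2.0818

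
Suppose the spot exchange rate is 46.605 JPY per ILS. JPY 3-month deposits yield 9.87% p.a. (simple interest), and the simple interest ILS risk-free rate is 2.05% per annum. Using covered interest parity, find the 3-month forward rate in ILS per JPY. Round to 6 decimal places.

T = 3/12 years.
JPY accumulates by 1 + 0.0987×3/12 = 1.024675.
ILS growth factor: 1 + 0.0205×3/12 = 1.005125.
Forward (JPY per ILS) = 46.605 × 1.024675 / 1.005125 = 47.51148.
Quoted the other way: 1/47.51148 = 0.021048 ILS per JPY.

0.021048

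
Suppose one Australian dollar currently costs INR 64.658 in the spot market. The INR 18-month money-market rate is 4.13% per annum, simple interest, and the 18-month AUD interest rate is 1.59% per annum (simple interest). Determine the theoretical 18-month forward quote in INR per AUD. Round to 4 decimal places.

67.0641

T = 18/12 years.
INR accumulates by 1 + 0.0413×18/12 = 1.061950.
AUD growth factor: 1 + 0.0159×18/12 = 1.023850.
So F = 64.658 × 1.061950 / 1.023850 = 67.064085 (INR/AUD).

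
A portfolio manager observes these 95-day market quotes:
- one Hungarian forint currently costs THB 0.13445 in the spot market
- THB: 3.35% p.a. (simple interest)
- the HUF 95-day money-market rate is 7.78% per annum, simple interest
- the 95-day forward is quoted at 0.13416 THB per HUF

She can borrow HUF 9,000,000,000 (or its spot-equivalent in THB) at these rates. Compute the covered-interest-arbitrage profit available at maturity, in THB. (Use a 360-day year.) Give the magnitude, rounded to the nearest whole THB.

THB 11,482,236

T = 95/360 years.
Route A — deposit HUF, sell forward: 9,000,000,000 × 1.020530555556 × 0.13416 = THB 1,232,229,414.00.
Route B — convert at spot, deposit THB: 9,000,000,000 × 0.13445 × 1.008840277778 = THB 1,220,747,178.13.
The quoted forward overvalues HUF, so borrow THB, buy HUF at spot, deposit the HUF at 7.78%, and sell the proceeds forward at 0.13416.
Arbitrage profit = |1,232,229,414.00 − 1,220,747,178.13| = THB 11,482,236.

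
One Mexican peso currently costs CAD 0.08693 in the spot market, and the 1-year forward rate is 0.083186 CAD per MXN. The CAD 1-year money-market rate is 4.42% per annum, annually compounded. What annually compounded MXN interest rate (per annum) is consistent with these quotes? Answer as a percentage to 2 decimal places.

9.12%

T = 1 year.
By CIP, F/S equals the CAD-to-MXN growth ratio: 0.083186/0.08693 = 0.9569309.
CAD growth factor: (1 + 0.0442)^1 = 1.044200.
Hence g_MXN = 1.0911969.
Annualise: 1.0911969^(1/1) − 1 = 0.091197 = 9.12%.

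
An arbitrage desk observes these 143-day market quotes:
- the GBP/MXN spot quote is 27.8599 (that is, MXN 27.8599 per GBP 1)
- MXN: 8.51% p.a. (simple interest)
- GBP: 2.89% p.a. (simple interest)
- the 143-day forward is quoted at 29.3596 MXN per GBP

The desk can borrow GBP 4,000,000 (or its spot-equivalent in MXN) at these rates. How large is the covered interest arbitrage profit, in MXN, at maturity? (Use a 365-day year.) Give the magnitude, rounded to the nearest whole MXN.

MXN 3,613,035

T = 143/365 years.
Route A — deposit GBP, sell forward: 4,000,000 × 1.01132246575 × 29.3596 = MXN 118,768,092.26.
Route B — convert at spot, deposit MXN: 4,000,000 × 27.8599 × 1.03334054795 = MXN 115,155,057.33.
The quoted forward overvalues GBP, so borrow MXN, buy GBP at spot, deposit the GBP at 2.89%, and sell the proceeds forward at 29.3596.
The gap between the two covered legs is MXN 3,613,035.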